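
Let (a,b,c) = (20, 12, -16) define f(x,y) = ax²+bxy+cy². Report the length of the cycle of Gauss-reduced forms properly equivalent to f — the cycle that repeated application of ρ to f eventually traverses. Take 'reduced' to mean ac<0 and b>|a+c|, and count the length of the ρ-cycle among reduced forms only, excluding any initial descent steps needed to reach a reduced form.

D = 1424, ⌊√D⌋ = 37
river: ρ → (-16,20,16)
river: ρ → (16,12,-20)
river: ρ → (-20,28,8)
river: ρ → (8,36,-4)
river: ρ → (-4,36,8)
river: ρ → (8,28,-20)
river: ρ → (-20,12,16)
river: ρ → (16,20,-16)
river: ρ → (-16,12,20)
river: ρ → (20,28,-8)
river: ρ → (-8,36,4)
river: ρ → (4,36,-8)
river: ρ → (-8,28,20)
river: ρ → (20,12,-16)
ρ-cycle length = 14 (tail of 0 descent steps not counted)

14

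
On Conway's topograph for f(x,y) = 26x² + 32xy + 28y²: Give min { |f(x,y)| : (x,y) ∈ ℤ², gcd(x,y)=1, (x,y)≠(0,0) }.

translate: b→-20 (≡32 mod 52), so (26,32,28)→(26,-20,22)
flip: (26,-20,22)→(22,20,26)
reduced (well bottom): (22,20,26) with a≤c, −a<b≤a
well minimum = a = 22

22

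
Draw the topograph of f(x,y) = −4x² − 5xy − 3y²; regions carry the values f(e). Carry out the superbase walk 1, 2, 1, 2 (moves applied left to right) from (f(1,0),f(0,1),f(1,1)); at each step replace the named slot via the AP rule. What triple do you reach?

start (-4,-3,-12) = (f(1,0),f(0,1),f(1,1))
replace slot 1: 2·((-3)+(-12)) − (-4) = -26 → (-26,-3,-12)
replace slot 2: 2·((-26)+(-12)) − (-3) = -73 → (-26,-73,-12)
replace slot 1: 2·((-73)+(-12)) − (-26) = -144 → (-144,-73,-12)
replace slot 2: 2·((-144)+(-12)) − (-73) = -239 → (-144,-239,-12)

-144,-239,-12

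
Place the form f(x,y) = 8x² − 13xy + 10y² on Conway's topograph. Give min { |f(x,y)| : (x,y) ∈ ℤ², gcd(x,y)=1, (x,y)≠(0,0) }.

translate: b→3 (≡-13 mod 16), so (8,-13,10)→(8,3,5)
flip: (8,3,5)→(5,-3,8)
reduced (well bottom): (5,-3,8) with a≤c, −a<b≤a
well minimum = a = 5

5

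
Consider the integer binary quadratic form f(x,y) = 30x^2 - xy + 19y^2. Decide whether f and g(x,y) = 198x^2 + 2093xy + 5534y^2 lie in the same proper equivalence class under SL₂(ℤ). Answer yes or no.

D₁ = -2279, D₂ = -2279
f: flip: (30,-1,19)→(19,1,30)
f: reduced (well bottom): (19,1,30) with a≤c, −a<b≤a
g: translate: b→113 (≡2093 mod 396), so (198,2093,5534)→(198,113,19)
g: flip: (198,113,19)→(19,-113,198)
g: translate: b→1 (≡-113 mod 38), so (19,-113,198)→(19,1,30)
g: reduced (well bottom): (19,1,30) with a≤c, −a<b≤a
reduced forms (19, 1, 30) vs (19, 1, 30) ⇒ equivalent

yes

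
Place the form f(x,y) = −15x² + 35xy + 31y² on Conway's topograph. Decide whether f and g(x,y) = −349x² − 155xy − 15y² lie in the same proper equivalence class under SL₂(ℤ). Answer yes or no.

D₁ = 3085, D₂ = 3085
river cycle of f (length 26): (31, 27, -19), (-19, 49, 9), (9, 41, -39), (-39, 37, 11), (11, 51, -11), (-11, 37, 39), (39, 41, -9), (-9, 49, 19), (19, 27, -31), (-31, 35, 15), … (16 more)
river cycle of g (length 26): (-15, 35, 31), (31, 27, -19), (-19, 49, 9), (9, 41, -39), (-39, 37, 11), (11, 51, -11), (-11, 37, 39), (39, 41, -9), (-9, 49, 19), (19, 27, -31), … (16 more)
cycles coincide ⇒ equivalent

yes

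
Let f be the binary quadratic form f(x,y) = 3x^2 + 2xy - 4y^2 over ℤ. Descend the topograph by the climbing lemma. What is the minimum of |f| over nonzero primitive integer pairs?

river: ρ → (-4,6,1)
river: ρ → (1,6,-4)
river: ρ → (-4,2,3)
river: ρ → (3,4,-3)
river: ρ → (-3,2,4)
river: ρ → (4,6,-1)
river: ρ → (-1,6,4)
river: ρ → (4,2,-3)
river: ρ → (-3,4,3)
river: ρ → (3,2,-4)
closes: descent 0, river 10
min |a| on river = 1

1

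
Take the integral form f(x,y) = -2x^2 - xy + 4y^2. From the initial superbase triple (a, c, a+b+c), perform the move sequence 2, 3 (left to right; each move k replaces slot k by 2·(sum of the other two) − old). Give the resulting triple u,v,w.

start (-2,4,1) = (f(1,0),f(0,1),f(1,1))
replace slot 2: 2·((-2)+1) − 4 = -6 → (-2,-6,1)
replace slot 3: 2·((-2)+(-6)) − 1 = -17 → (-2,-6,-17)

-2,-6,-17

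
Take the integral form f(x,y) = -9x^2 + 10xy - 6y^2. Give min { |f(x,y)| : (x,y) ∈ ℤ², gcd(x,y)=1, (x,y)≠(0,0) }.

translate: b→8 (≡-10 mod 18), so (9,-10,6)→(9,8,5)
flip: (9,8,5)→(5,-8,9)
translate: b→2 (≡-8 mod 10), so (5,-8,9)→(5,2,6)
reduced (well bottom): (5,2,6) with a≤c, −a<b≤a
well minimum |f| = |-5| = 5 (negative-definite)

5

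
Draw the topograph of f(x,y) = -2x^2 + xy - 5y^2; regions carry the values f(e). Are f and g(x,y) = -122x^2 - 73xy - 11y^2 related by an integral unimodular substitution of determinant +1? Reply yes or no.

D₁ = -39, D₂ = -39
f is negative-definite; reduce −f:
−f: reduced (well bottom): (2,-1,5) with a≤c, −a<b≤a
flip sign back: reduced form of f is (-2,1,-5)
g is negative-definite; reduce −g:
−g: flip: (122,73,11)→(11,-73,122)
−g: translate: b→-7 (≡-73 mod 22), so (11,-73,122)→(11,-7,2)
−g: flip: (11,-7,2)→(2,7,11)
−g: translate: b→-1 (≡7 mod 4), so (2,7,11)→(2,-1,5)
−g: reduced (well bottom): (2,-1,5) with a≤c, −a<b≤a
flip sign back: reduced form of g is (-2,1,-5)
reduced forms (-2, 1, -5) vs (-2, 1, -5) ⇒ equivalent

yes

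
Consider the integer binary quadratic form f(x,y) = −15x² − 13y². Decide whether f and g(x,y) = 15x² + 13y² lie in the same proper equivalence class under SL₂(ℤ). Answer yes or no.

D₁ = -780, D₂ = -780
f is negative-definite; reduce −f:
−f: flip: (15,0,13)→(13,0,15)
−f: reduced (well bottom): (13,0,15) with a≤c, −a<b≤a
flip sign back: reduced form of f is (-13,0,-15)
g: flip: (15,0,13)→(13,0,15)
g: reduced (well bottom): (13,0,15) with a≤c, −a<b≤a
reduced forms (-13, 0, -15) vs (13, 0, 15) ⇒ inequivalent

no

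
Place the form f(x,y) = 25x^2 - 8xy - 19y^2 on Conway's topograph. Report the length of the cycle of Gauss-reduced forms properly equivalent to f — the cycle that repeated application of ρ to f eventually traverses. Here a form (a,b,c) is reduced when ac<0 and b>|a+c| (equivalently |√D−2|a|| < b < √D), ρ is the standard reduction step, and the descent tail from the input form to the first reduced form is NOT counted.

D = 1964, ⌊√D⌋ = 44
descent: ρ → (-19,8,25)  [lands on river]
river: ρ → (25,42,-2)
river: ρ → (-2,42,25)
river: ρ → (25,8,-19)
river: ρ → (-19,30,14)
river: ρ → (14,26,-23)
river: ρ → (-23,20,17)
river: ρ → (17,14,-26)
river: ρ → (-26,38,5)
river: ρ → (5,42,-10)
river: ρ → (-10,38,13)
river: ρ → (13,40,-7)
river: ρ → (-7,44,1)
river: ρ → (1,44,-7)
river: ρ → (-7,40,13)
river: ρ → (13,38,-10)
river: ρ → (-10,42,5)
river: ρ → (5,38,-26)
river: ρ → (-26,14,17)
river: ρ → (17,20,-23)
river: ρ → (-23,26,14)
river: ρ → (14,30,-19)
ρ-cycle length = 22 (tail of 1 descent step not counted)

22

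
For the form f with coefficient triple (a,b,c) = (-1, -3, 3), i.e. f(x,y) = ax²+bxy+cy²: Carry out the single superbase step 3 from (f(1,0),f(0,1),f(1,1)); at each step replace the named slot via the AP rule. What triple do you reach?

start (-1,3,-1) = (f(1,0),f(0,1),f(1,1))
replace slot 3: 2·((-1)+3) − (-1) = 5 → (-1,3,5)

-1,3,5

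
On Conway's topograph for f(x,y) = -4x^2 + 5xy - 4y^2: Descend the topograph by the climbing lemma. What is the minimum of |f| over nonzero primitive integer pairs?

translate: b→3 (≡-5 mod 8), so (4,-5,4)→(4,3,3)
flip: (4,3,3)→(3,-3,4)
translate: b→3 (≡-3 mod 6), so (3,-3,4)→(3,3,4)
reduced (well bottom): (3,3,4) with a≤c, −a<b≤a
well minimum |f| = |-3| = 3 (negative-definite)

3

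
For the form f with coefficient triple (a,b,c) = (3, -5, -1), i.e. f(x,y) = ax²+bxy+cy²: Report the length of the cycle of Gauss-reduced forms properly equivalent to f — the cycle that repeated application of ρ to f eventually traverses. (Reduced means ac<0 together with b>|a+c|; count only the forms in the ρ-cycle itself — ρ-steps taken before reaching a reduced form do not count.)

D = 37, ⌊√D⌋ = 6
descent: ρ → (-1,5,3)  [lands on river]
river: ρ → (3,1,-3)
river: ρ → (-3,5,1)
river: ρ → (1,5,-3)
river: ρ → (-3,1,3)
river: ρ → (3,5,-1)
ρ-cycle length = 6 (tail of 1 descent step not counted)

6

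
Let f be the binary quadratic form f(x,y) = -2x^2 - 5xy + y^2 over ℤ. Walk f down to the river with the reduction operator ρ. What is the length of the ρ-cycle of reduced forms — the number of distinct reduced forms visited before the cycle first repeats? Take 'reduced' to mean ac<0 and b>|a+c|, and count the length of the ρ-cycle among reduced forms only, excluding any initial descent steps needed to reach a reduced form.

D = 33, ⌊√D⌋ = 5
descent: ρ → (1,5,-2)  [lands on river]
river: ρ → (-2,3,3)
river: ρ → (3,3,-2)
river: ρ → (-2,5,1)
ρ-cycle length = 4 (tail of 1 descent step not counted)

4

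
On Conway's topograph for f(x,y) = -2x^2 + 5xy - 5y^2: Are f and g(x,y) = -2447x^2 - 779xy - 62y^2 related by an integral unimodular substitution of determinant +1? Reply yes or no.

D₁ = -15, D₂ = -15
f is negative-definite; reduce −f:
−f: translate: b→-1 (≡-5 mod 4), so (2,-5,5)→(2,-1,2)
−f: flip: (2,-1,2)→(2,1,2)
−f: reduced (well bottom): (2,1,2) with a≤c, −a<b≤a
flip sign back: reduced form of f is (-2,-1,-2)
g is negative-definite; reduce −g:
−g: flip: (2447,779,62)→(62,-779,2447)
−g: translate: b→-35 (≡-779 mod 124), so (62,-779,2447)→(62,-35,5)
−g: flip: (62,-35,5)→(5,35,62)
−g: translate: b→5 (≡35 mod 10), so (5,35,62)→(5,5,2)
−g: flip: (5,5,2)→(2,-5,5)
−g: translate: b→-1 (≡-5 mod 4), so (2,-5,5)→(2,-1,2)
−g: flip: (2,-1,2)→(2,1,2)
−g: reduced (well bottom): (2,1,2) with a≤c, −a<b≤a
flip sign back: reduced form of g is (-2,-1,-2)
reduced forms (-2, -1, -2) vs (-2, -1, -2) ⇒ equivalent

yes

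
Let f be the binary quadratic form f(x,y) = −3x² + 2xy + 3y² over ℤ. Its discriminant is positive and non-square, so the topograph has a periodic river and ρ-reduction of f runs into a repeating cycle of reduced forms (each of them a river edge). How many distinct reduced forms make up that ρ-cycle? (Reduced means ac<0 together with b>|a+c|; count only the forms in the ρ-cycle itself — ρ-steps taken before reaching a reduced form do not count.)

D = 40, ⌊√D⌋ = 6
river: ρ → (3,4,-2)
river: ρ → (-2,4,3)
river: ρ → (3,2,-3)
river: ρ → (-3,4,2)
river: ρ → (2,4,-3)
river: ρ → (-3,2,3)
ρ-cycle length = 6 (tail of 0 descent steps not counted)

6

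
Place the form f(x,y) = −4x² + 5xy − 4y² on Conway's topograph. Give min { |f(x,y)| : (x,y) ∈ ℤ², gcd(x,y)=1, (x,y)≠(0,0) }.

translate: b→3 (≡-5 mod 8), so (4,-5,4)→(4,3,3)
flip: (4,3,3)→(3,-3,4)
translate: b→3 (≡-3 mod 6), so (3,-3,4)→(3,3,4)
reduced (well bottom): (3,3,4) with a≤c, −a<b≤a
well minimum |f| = |-3| = 3 (negative-definite)

3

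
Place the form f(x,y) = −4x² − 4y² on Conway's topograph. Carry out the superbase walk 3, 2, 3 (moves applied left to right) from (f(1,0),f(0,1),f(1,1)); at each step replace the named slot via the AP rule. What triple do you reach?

start (-4,-4,-8) = (f(1,0),f(0,1),f(1,1))
replace slot 3: 2·((-4)+(-4)) − (-8) = -8 → (-4,-4,-8)
replace slot 2: 2·((-4)+(-8)) − (-4) = -20 → (-4,-20,-8)
replace slot 3: 2·((-4)+(-20)) − (-8) = -40 → (-4,-20,-40)

-4,-20,-40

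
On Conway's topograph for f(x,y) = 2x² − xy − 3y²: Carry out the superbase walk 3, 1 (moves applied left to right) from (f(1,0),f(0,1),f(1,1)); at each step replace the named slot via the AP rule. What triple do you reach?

start (2,-3,-2) = (f(1,0),f(0,1),f(1,1))
replace slot 3: 2·(2+(-3)) − (-2) = 0 → (2,-3,0)
replace slot 1: 2·((-3)+0) − 2 = -8 → (-8,-3,0)

-8,-3,0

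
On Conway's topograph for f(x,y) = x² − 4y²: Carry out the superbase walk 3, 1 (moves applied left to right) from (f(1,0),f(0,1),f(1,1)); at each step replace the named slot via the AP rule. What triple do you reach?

start (1,-4,-3) = (f(1,0),f(0,1),f(1,1))
replace slot 3: 2·(1+(-4)) − (-3) = -3 → (1,-4,-3)
replace slot 1: 2·((-4)+(-3)) − 1 = -15 → (-15,-4,-3)

-15,-4,-3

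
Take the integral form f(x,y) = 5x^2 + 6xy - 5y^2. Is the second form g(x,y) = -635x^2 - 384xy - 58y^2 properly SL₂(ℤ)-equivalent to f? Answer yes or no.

D₁ = 136, D₂ = 136
river cycle of f (length 6): (-5, 4, 6), (6, 8, -3), (-3, 10, 3), (3, 8, -6), (-6, 4, 5), (5, 6, -5)
river cycle of g (length 6): (-5, 4, 6), (6, 8, -3), (-3, 10, 3), (3, 8, -6), (-6, 4, 5), (5, 6, -5)
cycles coincide ⇒ equivalent

yes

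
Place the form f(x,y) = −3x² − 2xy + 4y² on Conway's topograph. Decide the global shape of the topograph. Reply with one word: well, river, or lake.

D = b²−4ac = (-2)² − 4·(-3)·4 = 52
D > 0 non-square ⇒ indefinite ⇒ periodic river

river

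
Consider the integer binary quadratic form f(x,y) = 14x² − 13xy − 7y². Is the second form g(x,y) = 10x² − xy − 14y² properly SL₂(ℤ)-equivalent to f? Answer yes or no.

D₁ = 561, D₂ = 561
river cycle of f (length 16): (-7, 13, 14), (14, 15, -6), (-6, 21, 5), (5, 19, -10), (-10, 21, 3), (3, 21, -10), (-10, 19, 5), (5, 21, -6), (-6, 15, 14), (14, 13, -7), … (6 more)
river cycle of g (length 16): (10, 19, -5), (-5, 21, 6), (6, 15, -14), (-14, 13, 7), (7, 15, -12), (-12, 9, 10), (10, 11, -11), (-11, 11, 10), (10, 9, -12), (-12, 15, 7), … (6 more)
cycles differ ⇒ inequivalent

no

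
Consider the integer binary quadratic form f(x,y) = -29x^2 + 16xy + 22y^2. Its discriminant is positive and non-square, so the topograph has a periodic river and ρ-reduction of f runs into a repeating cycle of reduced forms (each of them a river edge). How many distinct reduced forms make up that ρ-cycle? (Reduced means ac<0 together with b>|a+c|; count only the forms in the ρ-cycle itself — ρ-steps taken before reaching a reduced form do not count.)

D = 2808, ⌊√D⌋ = 52
river: ρ → (22,28,-23)
river: ρ → (-23,18,27)
river: ρ → (27,36,-14)
river: ρ → (-14,48,9)
river: ρ → (9,42,-29)
river: ρ → (-29,16,22)
ρ-cycle length = 6 (tail of 0 descent steps not counted)

6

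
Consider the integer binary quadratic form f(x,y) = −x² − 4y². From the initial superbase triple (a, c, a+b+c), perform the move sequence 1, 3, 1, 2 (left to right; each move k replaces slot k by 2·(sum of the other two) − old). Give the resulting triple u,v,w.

start (-1,-4,-5) = (f(1,0),f(0,1),f(1,1))
replace slot 1: 2·((-4)+(-5)) − (-1) = -17 → (-17,-4,-5)
replace slot 3: 2·((-17)+(-4)) − (-5) = -37 → (-17,-4,-37)
replace slot 1: 2·((-4)+(-37)) − (-17) = -65 → (-65,-4,-37)
replace slot 2: 2·((-65)+(-37)) − (-4) = -200 → (-65,-200,-37)

-65,-200,-37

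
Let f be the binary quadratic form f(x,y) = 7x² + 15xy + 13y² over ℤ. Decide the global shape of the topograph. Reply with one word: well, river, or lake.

D = b²−4ac = 15² − 4·7·13 = -139
D < 0 ⇒ definite ⇒ every region one sign ⇒ single well

well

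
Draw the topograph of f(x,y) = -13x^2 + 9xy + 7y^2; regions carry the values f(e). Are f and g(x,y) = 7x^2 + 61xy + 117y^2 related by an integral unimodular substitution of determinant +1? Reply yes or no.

D₁ = 445, D₂ = 445
river cycle of f (length 6): (7, 19, -3), (-3, 17, 13), (13, 9, -7), (-7, 19, 3), (3, 17, -13), (-13, 9, 7)
river cycle of g (length 6): (7, 19, -3), (-3, 17, 13), (13, 9, -7), (-7, 19, 3), (3, 17, -13), (-13, 9, 7)
cycles coincide ⇒ equivalent

yes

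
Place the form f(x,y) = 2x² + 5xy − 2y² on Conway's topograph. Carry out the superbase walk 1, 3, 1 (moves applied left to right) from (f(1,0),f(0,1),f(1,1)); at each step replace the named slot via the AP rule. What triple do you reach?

start (2,-2,5) = (f(1,0),f(0,1),f(1,1))
replace slot 1: 2·((-2)+5) − 2 = 4 → (4,-2,5)
replace slot 3: 2·(4+(-2)) − 5 = -1 → (4,-2,-1)
replace slot 1: 2·((-2)+(-1)) − 4 = -10 → (-10,-2,-1)

-10,-2,-1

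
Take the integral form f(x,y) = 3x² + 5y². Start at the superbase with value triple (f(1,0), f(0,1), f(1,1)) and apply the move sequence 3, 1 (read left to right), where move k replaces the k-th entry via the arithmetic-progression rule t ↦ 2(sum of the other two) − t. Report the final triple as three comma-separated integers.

start (3,5,8) = (f(1,0),f(0,1),f(1,1))
replace slot 3: 2·(3+5) − 8 = 8 → (3,5,8)
replace slot 1: 2·(5+8) − 3 = 23 → (23,5,8)

23,5,8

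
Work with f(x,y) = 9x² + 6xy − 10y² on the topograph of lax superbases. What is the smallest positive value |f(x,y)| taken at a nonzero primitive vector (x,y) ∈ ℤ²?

river: ρ → (-10,14,5)
river: ρ → (5,16,-7)
river: ρ → (-7,12,9)
river: ρ → (9,6,-10)
closes: descent 0, river 4
min |a| on river = 5

5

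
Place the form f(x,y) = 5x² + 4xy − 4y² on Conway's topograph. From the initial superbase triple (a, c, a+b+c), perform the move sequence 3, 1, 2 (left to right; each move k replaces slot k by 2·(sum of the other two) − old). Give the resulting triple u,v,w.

start (5,-4,5) = (f(1,0),f(0,1),f(1,1))
replace slot 3: 2·(5+(-4)) − 5 = -3 → (5,-4,-3)
replace slot 1: 2·((-4)+(-3)) − 5 = -19 → (-19,-4,-3)
replace slot 2: 2·((-19)+(-3)) − (-4) = -40 → (-19,-40,-3)

-19,-40,-3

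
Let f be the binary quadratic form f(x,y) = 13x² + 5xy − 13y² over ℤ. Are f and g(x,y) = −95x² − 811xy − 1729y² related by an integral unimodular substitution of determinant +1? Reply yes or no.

D₁ = 701, D₂ = 701
river cycle of f (length 22): (-13, 21, 5), (5, 19, -17), (-17, 15, 7), (7, 13, -19), (-19, 25, 1), (1, 25, -19), (-19, 13, 7), (7, 15, -17), (-17, 19, 5), (5, 21, -13), … (12 more)
river cycle of g (length 22): (-5, 21, 13), (13, 5, -13), (-13, 21, 5), (5, 19, -17), (-17, 15, 7), (7, 13, -19), (-19, 25, 1), (1, 25, -19), (-19, 13, 7), (7, 15, -17), … (12 more)
cycles coincide ⇒ equivalent

yes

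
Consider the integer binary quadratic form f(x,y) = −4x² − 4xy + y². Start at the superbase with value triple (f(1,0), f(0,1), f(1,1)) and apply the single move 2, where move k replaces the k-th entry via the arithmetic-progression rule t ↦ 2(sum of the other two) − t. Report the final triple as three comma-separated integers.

start (-4,1,-7) = (f(1,0),f(0,1),f(1,1))
replace slot 2: 2·((-4)+(-7)) − 1 = -23 → (-4,-23,-7)

-4,-23,-7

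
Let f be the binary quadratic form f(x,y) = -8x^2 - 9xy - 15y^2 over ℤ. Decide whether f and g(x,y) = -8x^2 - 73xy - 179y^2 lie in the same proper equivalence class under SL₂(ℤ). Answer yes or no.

D₁ = -399, D₂ = -399
f is negative-definite; reduce −f:
−f: translate: b→-7 (≡9 mod 16), so (8,9,15)→(8,-7,14)
−f: reduced (well bottom): (8,-7,14) with a≤c, −a<b≤a
flip sign back: reduced form of f is (-8,7,-14)
g is negative-definite; reduce −g:
−g: translate: b→-7 (≡73 mod 16), so (8,73,179)→(8,-7,14)
−g: reduced (well bottom): (8,-7,14) with a≤c, −a<b≤a
flip sign back: reduced form of g is (-8,7,-14)
reduced forms (-8, 7, -14) vs (-8, 7, -14) ⇒ equivalent

yes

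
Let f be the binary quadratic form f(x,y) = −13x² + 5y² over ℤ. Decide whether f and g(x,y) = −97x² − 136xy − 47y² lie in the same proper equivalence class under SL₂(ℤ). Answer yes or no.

D₁ = 260, D₂ = 260
river cycle of f (length 10): (5, 10, -8), (-8, 6, 7), (7, 8, -7), (-7, 6, 8), (8, 10, -5), (-5, 10, 8), (8, 6, -7), (-7, 8, 7), (7, 6, -8), (-8, 10, 5)
river cycle of g (length 10): (-8, 6, 7), (7, 8, -7), (-7, 6, 8), (8, 10, -5), (-5, 10, 8), (8, 6, -7), (-7, 8, 7), (7, 6, -8), (-8, 10, 5), (5, 10, -8)
cycles coincide ⇒ equivalent

yes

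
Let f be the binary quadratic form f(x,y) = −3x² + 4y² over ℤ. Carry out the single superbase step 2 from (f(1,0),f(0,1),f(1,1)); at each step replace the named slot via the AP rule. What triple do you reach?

start (-3,4,1) = (f(1,0),f(0,1),f(1,1))
replace slot 2: 2·((-3)+1) − 4 = -8 → (-3,-8,1)

-3,-8,1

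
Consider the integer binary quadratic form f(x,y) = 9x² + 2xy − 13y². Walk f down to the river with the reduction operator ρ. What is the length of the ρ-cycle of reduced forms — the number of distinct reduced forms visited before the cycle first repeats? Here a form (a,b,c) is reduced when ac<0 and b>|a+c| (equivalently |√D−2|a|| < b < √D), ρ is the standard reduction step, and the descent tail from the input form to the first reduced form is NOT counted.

D = 472, ⌊√D⌋ = 21
descent: ρ → (-13,-2,9)
descent: ρ → (9,20,-2)  [lands on river]
river: ρ → (-2,20,9)
river: ρ → (9,16,-6)
river: ρ → (-6,20,3)
river: ρ → (3,16,-18)
river: ρ → (-18,20,1)
river: ρ → (1,20,-18)
river: ρ → (-18,16,3)
river: ρ → (3,20,-6)
river: ρ → (-6,16,9)
ρ-cycle length = 10 (tail of 2 descent steps not counted)

10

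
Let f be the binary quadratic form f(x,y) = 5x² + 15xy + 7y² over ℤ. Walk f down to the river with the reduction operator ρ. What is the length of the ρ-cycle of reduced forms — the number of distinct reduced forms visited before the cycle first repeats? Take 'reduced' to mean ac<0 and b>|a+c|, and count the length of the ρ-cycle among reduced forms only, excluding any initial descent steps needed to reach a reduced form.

D = 85, ⌊√D⌋ = 9
descent: ρ → (7,-1,-3)
descent: ρ → (-3,7,3)  [lands on river]
river: ρ → (3,5,-5)
river: ρ → (-5,5,3)
river: ρ → (3,7,-3)
river: ρ → (-3,5,5)
river: ρ → (5,5,-3)
ρ-cycle length = 6 (tail of 2 descent steps not counted)

6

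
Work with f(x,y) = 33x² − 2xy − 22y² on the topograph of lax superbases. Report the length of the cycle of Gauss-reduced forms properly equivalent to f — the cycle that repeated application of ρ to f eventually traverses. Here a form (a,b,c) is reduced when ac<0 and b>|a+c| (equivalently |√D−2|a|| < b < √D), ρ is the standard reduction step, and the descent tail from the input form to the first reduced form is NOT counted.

D = 2908, ⌊√D⌋ = 53
descent: ρ → (-22,46,9)  [lands on river]
river: ρ → (9,44,-27)
river: ρ → (-27,10,26)
river: ρ → (26,42,-11)
river: ρ → (-11,46,18)
river: ρ → (18,26,-31)
river: ρ → (-31,36,13)
river: ρ → (13,42,-22)
ρ-cycle length = 8 (tail of 1 descent step not counted)

8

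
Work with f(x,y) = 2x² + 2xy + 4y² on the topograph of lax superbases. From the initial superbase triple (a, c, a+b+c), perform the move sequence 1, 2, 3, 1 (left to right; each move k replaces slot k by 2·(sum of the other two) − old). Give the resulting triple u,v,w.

start (2,4,8) = (f(1,0),f(0,1),f(1,1))
replace slot 1: 2·(4+8) − 2 = 22 → (22,4,8)
replace slot 2: 2·(22+8) − 4 = 56 → (22,56,8)
replace slot 3: 2·(22+56) − 8 = 148 → (22,56,148)
replace slot 1: 2·(56+148) − 22 = 386 → (386,56,148)

386,56,148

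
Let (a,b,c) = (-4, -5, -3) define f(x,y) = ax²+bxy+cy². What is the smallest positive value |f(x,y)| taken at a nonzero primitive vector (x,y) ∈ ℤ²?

translate: b→-3 (≡5 mod 8), so (4,5,3)→(4,-3,2)
flip: (4,-3,2)→(2,3,4)
translate: b→-1 (≡3 mod 4), so (2,3,4)→(2,-1,3)
reduced (well bottom): (2,-1,3) with a≤c, −a<b≤a
well minimum |f| = |-2| = 2 (negative-definite)

2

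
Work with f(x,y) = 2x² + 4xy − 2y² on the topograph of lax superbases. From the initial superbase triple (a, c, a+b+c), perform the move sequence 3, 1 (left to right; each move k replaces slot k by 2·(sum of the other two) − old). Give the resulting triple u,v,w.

start (2,-2,4) = (f(1,0),f(0,1),f(1,1))
replace slot 3: 2·(2+(-2)) − 4 = -4 → (2,-2,-4)
replace slot 1: 2·((-2)+(-4)) − 2 = -14 → (-14,-2,-4)

-14,-2,-4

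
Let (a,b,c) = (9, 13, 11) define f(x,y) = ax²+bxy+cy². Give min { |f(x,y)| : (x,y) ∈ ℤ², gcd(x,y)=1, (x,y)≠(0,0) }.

translate: b→-5 (≡13 mod 18), so (9,13,11)→(9,-5,7)
flip: (9,-5,7)→(7,5,9)
reduced (well bottom): (7,5,9) with a≤c, −a<b≤a
well minimum = a = 7

7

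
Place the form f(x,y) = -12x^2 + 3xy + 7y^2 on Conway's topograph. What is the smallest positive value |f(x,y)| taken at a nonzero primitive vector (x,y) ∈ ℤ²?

descent: ρ → (7,11,-8)  [lands on river]
river: ρ → (-8,5,10)
river: ρ → (10,15,-3)
river: ρ → (-3,15,10)
river: ρ → (10,5,-8)
river: ρ → (-8,11,7)
river: ρ → (7,17,-2)
river: ρ → (-2,15,15)
river: ρ → (15,15,-2)
river: ρ → (-2,17,7)
closes: descent 1, river 10
min |a| on river = 2

2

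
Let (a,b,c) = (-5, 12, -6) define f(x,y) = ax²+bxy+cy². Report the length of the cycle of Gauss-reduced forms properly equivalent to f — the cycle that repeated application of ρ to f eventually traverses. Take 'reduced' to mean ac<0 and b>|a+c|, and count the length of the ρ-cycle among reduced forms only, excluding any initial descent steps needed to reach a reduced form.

D = 24, ⌊√D⌋ = 4
descent: ρ → (-6,0,1)
descent: ρ → (1,4,-2)  [lands on river]
river: ρ → (-2,4,1)
ρ-cycle length = 2 (tail of 2 descent steps not counted)

2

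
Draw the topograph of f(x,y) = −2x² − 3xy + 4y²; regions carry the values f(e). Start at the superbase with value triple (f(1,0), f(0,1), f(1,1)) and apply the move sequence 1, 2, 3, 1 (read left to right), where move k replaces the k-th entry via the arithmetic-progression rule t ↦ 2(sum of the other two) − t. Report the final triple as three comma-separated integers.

start (-2,4,-1) = (f(1,0),f(0,1),f(1,1))
replace slot 1: 2·(4+(-1)) − (-2) = 8 → (8,4,-1)
replace slot 2: 2·(8+(-1)) − 4 = 10 → (8,10,-1)
replace slot 3: 2·(8+10) − (-1) = 37 → (8,10,37)
replace slot 1: 2·(10+37) − 8 = 86 → (86,10,37)

86,10,37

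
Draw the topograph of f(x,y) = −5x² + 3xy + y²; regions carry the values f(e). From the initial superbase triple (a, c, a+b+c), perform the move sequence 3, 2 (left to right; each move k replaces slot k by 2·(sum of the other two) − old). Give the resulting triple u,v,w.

start (-5,1,-1) = (f(1,0),f(0,1),f(1,1))
replace slot 3: 2·((-5)+1) − (-1) = -7 → (-5,1,-7)
replace slot 2: 2·((-5)+(-7)) − 1 = -25 → (-5,-25,-7)

-5,-25,-7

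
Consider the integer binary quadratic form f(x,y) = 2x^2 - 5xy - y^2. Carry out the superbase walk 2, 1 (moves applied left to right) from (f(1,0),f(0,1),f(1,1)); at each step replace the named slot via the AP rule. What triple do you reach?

start (2,-1,-4) = (f(1,0),f(0,1),f(1,1))
replace slot 2: 2·(2+(-4)) − (-1) = -3 → (2,-3,-4)
replace slot 1: 2·((-3)+(-4)) − 2 = -16 → (-16,-3,-4)

-16,-3,-4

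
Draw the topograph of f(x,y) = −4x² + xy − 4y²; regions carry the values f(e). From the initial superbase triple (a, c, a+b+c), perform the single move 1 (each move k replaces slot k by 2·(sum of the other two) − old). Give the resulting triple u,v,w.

start (-4,-4,-7) = (f(1,0),f(0,1),f(1,1))
replace slot 1: 2·((-4)+(-7)) − (-4) = -18 → (-18,-4,-7)

-18,-4,-7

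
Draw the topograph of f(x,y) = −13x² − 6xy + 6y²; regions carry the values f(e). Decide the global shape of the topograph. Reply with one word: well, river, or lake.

D = b²−4ac = (-6)² − 4·(-13)·6 = 348
D > 0 non-square ⇒ indefinite ⇒ periodic river

river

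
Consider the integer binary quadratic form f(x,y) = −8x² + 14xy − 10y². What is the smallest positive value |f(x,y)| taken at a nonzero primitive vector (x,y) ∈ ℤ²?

translate: b→2 (≡-14 mod 16), so (8,-14,10)→(8,2,4)
flip: (8,2,4)→(4,-2,8)
reduced (well bottom): (4,-2,8) with a≤c, −a<b≤a
well minimum |f| = |-4| = 4 (negative-definite)

4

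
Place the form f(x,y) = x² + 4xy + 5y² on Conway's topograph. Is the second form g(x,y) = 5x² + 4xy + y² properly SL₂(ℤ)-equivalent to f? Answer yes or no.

D₁ = -4, D₂ = -4
f: translate: b→0 (≡4 mod 2), so (1,4,5)→(1,0,1)
f: reduced (well bottom): (1,0,1) with a≤c, −a<b≤a
g: flip: (5,4,1)→(1,-4,5)
g: translate: b→0 (≡-4 mod 2), so (1,-4,5)→(1,0,1)
g: reduced (well bottom): (1,0,1) with a≤c, −a<b≤a
reduced forms (1, 0, 1) vs (1, 0, 1) ⇒ equivalent

yes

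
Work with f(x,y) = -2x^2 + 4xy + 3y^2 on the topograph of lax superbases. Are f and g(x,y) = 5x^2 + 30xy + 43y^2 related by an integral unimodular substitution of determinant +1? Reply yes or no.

D₁ = 40, D₂ = 40
river cycle of f (length 6): (3, 2, -3), (-3, 4, 2), (2, 4, -3), (-3, 2, 3), (3, 4, -2), (-2, 4, 3)
river cycle of g (length 6): (-2, 4, 3), (3, 2, -3), (-3, 4, 2), (2, 4, -3), (-3, 2, 3), (3, 4, -2)
cycles coincide ⇒ equivalent

yes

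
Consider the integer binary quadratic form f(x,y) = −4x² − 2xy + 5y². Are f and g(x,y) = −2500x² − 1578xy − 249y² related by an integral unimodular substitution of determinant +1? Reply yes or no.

D₁ = 84, D₂ = 84
river cycle of f (length 6): (5, 2, -4), (-4, 6, 3), (3, 6, -4), (-4, 2, 5), (5, 8, -1), (-1, 8, 5)
river cycle of g (length 6): (3, 6, -4), (-4, 2, 5), (5, 8, -1), (-1, 8, 5), (5, 2, -4), (-4, 6, 3)
cycles coincide ⇒ equivalent

yes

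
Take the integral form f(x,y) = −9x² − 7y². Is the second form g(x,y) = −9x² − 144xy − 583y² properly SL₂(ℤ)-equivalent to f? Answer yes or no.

D₁ = -252, D₂ = -252
f is negative-definite; reduce −f:
−f: flip: (9,0,7)→(7,0,9)
−f: reduced (well bottom): (7,0,9) with a≤c, −a<b≤a
flip sign back: reduced form of f is (-7,0,-9)
g is negative-definite; reduce −g:
−g: translate: b→0 (≡144 mod 18), so (9,144,583)→(9,0,7)
−g: flip: (9,0,7)→(7,0,9)
−g: reduced (well bottom): (7,0,9) with a≤c, −a<b≤a
flip sign back: reduced form of g is (-7,0,-9)
reduced forms (-7, 0, -9) vs (-7, 0, -9) ⇒ equivalent

yes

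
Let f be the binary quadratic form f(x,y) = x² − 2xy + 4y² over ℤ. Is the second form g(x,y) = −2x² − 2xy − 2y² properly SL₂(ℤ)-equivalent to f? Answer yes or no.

D₁ = -12, D₂ = -12
f: translate: b→0 (≡-2 mod 2), so (1,-2,4)→(1,0,3)
f: reduced (well bottom): (1,0,3) with a≤c, −a<b≤a
g is negative-definite; reduce −g:
−g: reduced (well bottom): (2,2,2) with a≤c, −a<b≤a
flip sign back: reduced form of g is (-2,-2,-2)
reduced forms (1, 0, 3) vs (-2, -2, -2) ⇒ inequivalent

no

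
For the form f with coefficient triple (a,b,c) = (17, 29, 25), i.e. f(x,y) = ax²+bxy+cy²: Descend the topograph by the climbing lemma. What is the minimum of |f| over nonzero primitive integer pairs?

translate: b→-5 (≡29 mod 34), so (17,29,25)→(17,-5,13)
flip: (17,-5,13)→(13,5,17)
reduced (well bottom): (13,5,17) with a≤c, −a<b≤a
well minimum = a = 13

13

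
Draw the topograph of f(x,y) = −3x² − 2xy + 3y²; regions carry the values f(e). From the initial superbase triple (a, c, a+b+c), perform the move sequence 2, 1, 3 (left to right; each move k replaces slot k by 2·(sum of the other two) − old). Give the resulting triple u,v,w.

start (-3,3,-2) = (f(1,0),f(0,1),f(1,1))
replace slot 2: 2·((-3)+(-2)) − 3 = -13 → (-3,-13,-2)
replace slot 1: 2·((-13)+(-2)) − (-3) = -27 → (-27,-13,-2)
replace slot 3: 2·((-27)+(-13)) − (-2) = -78 → (-27,-13,-78)

-27,-13,-78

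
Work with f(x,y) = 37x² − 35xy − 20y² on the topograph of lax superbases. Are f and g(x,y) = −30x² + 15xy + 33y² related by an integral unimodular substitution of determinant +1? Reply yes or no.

D₁ = 4185, D₂ = 4185
river cycle of f (length 30): (-20, 35, 37), (37, 39, -18), (-18, 33, 43), (43, 53, -8), (-8, 59, 22), (22, 29, -38), (-38, 47, 13), (13, 57, -18), (-18, 51, 22), (22, 37, -32), … (20 more)
river cycle of g (length 10): (33, 51, -12), (-12, 45, 45), (45, 45, -12), (-12, 51, 33), (33, 15, -30), (-30, 45, 18), (18, 63, -3), (-3, 63, 18), (18, 45, -30), (-30, 15, 33)
cycles differ ⇒ inequivalent

no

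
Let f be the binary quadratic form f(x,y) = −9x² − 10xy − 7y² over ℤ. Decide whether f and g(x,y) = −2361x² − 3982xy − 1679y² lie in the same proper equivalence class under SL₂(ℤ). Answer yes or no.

D₁ = -152, D₂ = -152
f is negative-definite; reduce −f:
−f: translate: b→-8 (≡10 mod 18), so (9,10,7)→(9,-8,6)
−f: flip: (9,-8,6)→(6,8,9)
−f: translate: b→-4 (≡8 mod 12), so (6,8,9)→(6,-4,7)
−f: reduced (well bottom): (6,-4,7) with a≤c, −a<b≤a
flip sign back: reduced form of f is (-6,4,-7)
g is negative-definite; reduce −g:
−g: translate: b→-740 (≡3982 mod 4722), so (2361,3982,1679)→(2361,-740,58)
−g: flip: (2361,-740,58)→(58,740,2361)
−g: translate: b→44 (≡740 mod 116), so (58,740,2361)→(58,44,9)
−g: flip: (58,44,9)→(9,-44,58)
−g: translate: b→-8 (≡-44 mod 18), so (9,-44,58)→(9,-8,6)
−g: flip: (9,-8,6)→(6,8,9)
−g: translate: b→-4 (≡8 mod 12), so (6,8,9)→(6,-4,7)
−g: reduced (well bottom): (6,-4,7) with a≤c, −a<b≤a
flip sign back: reduced form of g is (-6,4,-7)
reduced forms (-6, 4, -7) vs (-6, 4, -7) ⇒ equivalent

yes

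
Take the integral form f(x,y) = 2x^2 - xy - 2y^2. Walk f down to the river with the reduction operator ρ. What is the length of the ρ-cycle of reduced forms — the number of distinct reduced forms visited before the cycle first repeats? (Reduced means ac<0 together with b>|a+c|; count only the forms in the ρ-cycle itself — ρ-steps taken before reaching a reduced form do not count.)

D = 17, ⌊√D⌋ = 4
descent: ρ → (-2,1,2)  [lands on river]
river: ρ → (2,3,-1)
river: ρ → (-1,3,2)
river: ρ → (2,1,-2)
river: ρ → (-2,3,1)
river: ρ → (1,3,-2)
ρ-cycle length = 6 (tail of 1 descent step not counted)

6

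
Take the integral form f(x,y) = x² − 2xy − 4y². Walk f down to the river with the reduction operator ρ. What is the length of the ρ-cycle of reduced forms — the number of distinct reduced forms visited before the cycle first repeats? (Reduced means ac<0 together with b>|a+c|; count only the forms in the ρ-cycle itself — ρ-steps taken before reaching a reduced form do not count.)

D = 20, ⌊√D⌋ = 4
descent: ρ → (-4,2,1)
descent: ρ → (1,4,-1)  [lands on river]
river: ρ → (-1,4,1)
ρ-cycle length = 2 (tail of 2 descent steps not counted)

2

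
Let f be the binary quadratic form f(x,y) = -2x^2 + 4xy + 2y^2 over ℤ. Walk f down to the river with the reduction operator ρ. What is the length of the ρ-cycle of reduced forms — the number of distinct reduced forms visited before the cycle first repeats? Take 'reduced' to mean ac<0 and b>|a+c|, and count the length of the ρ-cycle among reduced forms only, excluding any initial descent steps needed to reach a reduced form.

D = 32, ⌊√D⌋ = 5
river: ρ → (2,4,-2)
river: ρ → (-2,4,2)
ρ-cycle length = 2 (tail of 0 descent steps not counted)

2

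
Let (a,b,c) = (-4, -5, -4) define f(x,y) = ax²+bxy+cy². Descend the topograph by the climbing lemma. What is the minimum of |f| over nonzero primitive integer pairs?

translate: b→-3 (≡5 mod 8), so (4,5,4)→(4,-3,3)
flip: (4,-3,3)→(3,3,4)
reduced (well bottom): (3,3,4) with a≤c, −a<b≤a
well minimum |f| = |-3| = 3 (negative-definite)

3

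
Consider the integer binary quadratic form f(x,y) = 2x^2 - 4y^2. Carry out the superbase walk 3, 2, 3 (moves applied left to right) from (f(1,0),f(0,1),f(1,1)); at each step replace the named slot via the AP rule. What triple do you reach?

start (2,-4,-2) = (f(1,0),f(0,1),f(1,1))
replace slot 3: 2·(2+(-4)) − (-2) = -2 → (2,-4,-2)
replace slot 2: 2·(2+(-2)) − (-4) = 4 → (2,4,-2)
replace slot 3: 2·(2+4) − (-2) = 14 → (2,4,14)

2,4,14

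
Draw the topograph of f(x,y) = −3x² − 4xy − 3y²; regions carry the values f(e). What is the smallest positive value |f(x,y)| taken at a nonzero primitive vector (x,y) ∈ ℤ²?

translate: b→-2 (≡4 mod 6), so (3,4,3)→(3,-2,2)
flip: (3,-2,2)→(2,2,3)
reduced (well bottom): (2,2,3) with a≤c, −a<b≤a
well minimum |f| = |-2| = 2 (negative-definite)

2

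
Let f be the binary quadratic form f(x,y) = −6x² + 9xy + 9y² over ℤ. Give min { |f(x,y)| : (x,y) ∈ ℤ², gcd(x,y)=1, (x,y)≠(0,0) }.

river: ρ → (9,9,-6)
river: ρ → (-6,15,3)
river: ρ → (3,15,-6)
river: ρ → (-6,9,9)
closes: descent 0, river 4
min |a| on river = 3

3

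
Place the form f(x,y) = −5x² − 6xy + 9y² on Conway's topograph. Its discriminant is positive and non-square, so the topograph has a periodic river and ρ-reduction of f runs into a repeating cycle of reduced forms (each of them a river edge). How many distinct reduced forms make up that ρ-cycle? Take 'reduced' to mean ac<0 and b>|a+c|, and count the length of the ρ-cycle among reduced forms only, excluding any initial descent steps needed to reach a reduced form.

D = 216, ⌊√D⌋ = 14
descent: ρ → (9,6,-5)  [lands on river]
river: ρ → (-5,14,1)
river: ρ → (1,14,-5)
river: ρ → (-5,6,9)
river: ρ → (9,12,-2)
river: ρ → (-2,12,9)
ρ-cycle length = 6 (tail of 1 descent step not counted)

6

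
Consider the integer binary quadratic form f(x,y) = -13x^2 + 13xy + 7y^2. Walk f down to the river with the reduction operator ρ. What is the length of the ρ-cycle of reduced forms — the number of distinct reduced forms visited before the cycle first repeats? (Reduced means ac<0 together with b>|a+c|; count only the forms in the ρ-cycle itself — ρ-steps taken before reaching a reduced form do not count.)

D = 533, ⌊√D⌋ = 23
river: ρ → (7,15,-11)
river: ρ → (-11,7,11)
river: ρ → (11,15,-7)
river: ρ → (-7,13,13)
river: ρ → (13,13,-7)
river: ρ → (-7,15,11)
river: ρ → (11,7,-11)
river: ρ → (-11,15,7)
river: ρ → (7,13,-13)
river: ρ → (-13,13,7)
ρ-cycle length = 10 (tail of 0 descent steps not counted)

10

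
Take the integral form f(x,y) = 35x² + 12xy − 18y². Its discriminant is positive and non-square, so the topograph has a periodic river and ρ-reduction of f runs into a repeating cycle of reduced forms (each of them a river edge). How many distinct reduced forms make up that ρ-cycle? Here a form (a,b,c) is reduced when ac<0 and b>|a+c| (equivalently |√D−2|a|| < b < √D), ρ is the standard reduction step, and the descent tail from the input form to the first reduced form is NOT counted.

D = 2664, ⌊√D⌋ = 51
descent: ρ → (-18,24,29)  [lands on river]
river: ρ → (29,34,-13)
river: ρ → (-13,44,14)
river: ρ → (14,40,-19)
river: ρ → (-19,36,18)
river: ρ → (18,36,-19)
river: ρ → (-19,40,14)
river: ρ → (14,44,-13)
river: ρ → (-13,34,29)
river: ρ → (29,24,-18)
river: ρ → (-18,48,5)
river: ρ → (5,42,-45)
river: ρ → (-45,48,2)
river: ρ → (2,48,-45)
river: ρ → (-45,42,5)
river: ρ → (5,48,-18)
ρ-cycle length = 16 (tail of 1 descent step not counted)

16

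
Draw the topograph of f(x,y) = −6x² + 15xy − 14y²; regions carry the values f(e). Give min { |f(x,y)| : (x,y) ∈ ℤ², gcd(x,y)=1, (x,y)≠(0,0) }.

translate: b→-3 (≡-15 mod 12), so (6,-15,14)→(6,-3,5)
flip: (6,-3,5)→(5,3,6)
reduced (well bottom): (5,3,6) with a≤c, −a<b≤a
well minimum |f| = |-5| = 5 (negative-definite)

5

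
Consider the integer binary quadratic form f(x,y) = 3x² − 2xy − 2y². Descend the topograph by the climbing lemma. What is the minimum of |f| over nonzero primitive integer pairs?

descent: ρ → (-2,2,3)  [lands on river]
river: ρ → (3,4,-1)
river: ρ → (-1,4,3)
river: ρ → (3,2,-2)
closes: descent 1, river 4
min |a| on river = 1

1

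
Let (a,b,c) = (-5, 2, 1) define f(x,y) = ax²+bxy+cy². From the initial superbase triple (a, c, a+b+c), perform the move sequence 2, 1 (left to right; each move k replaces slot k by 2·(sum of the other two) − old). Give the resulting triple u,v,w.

start (-5,1,-2) = (f(1,0),f(0,1),f(1,1))
replace slot 2: 2·((-5)+(-2)) − 1 = -15 → (-5,-15,-2)
replace slot 1: 2·((-15)+(-2)) − (-5) = -29 → (-29,-15,-2)

-29,-15,-2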